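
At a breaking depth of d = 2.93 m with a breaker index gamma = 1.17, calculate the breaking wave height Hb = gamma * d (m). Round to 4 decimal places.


Hb = gamma * d
Hb = 1.17 * 2.93
Hb = 3.4281 m

3.4281


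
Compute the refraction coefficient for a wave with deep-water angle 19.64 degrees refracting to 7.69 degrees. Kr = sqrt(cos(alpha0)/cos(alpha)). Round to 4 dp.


Kr = sqrt(cos(alpha0) / cos(alpha))
cos(19.64) = 0.941823
cos(7.69) = 0.991007
Kr = sqrt(0.941823 / 0.991007)
Kr = sqrt(0.950370)
Kr = 0.9749

0.9749


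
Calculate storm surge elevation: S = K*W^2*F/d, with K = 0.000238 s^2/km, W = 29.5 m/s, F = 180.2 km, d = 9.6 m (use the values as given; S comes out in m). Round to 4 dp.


S = K * W^2 * F / d
W^2 = 29.5^2 = 870.25
S = 0.000238 * 870.25 * 180.2 / 9.6
Numerator = 0.000238 * 870.25 * 180.2 = 37.322934
S = 37.322934 / 9.6 = 3.8878 m

3.8878


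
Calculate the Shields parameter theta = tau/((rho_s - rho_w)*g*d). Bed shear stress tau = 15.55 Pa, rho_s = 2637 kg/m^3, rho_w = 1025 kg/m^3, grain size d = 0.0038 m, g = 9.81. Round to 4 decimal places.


theta = tau / ((rho_s - rho_w) * g * d)
rho_s - rho_w = 2637 - 1025 = 1612
Denominator = 1612 * 9.81 * 0.0038 = 60.092136
theta = 15.55 / 60.092136
theta = 0.2588

0.2588


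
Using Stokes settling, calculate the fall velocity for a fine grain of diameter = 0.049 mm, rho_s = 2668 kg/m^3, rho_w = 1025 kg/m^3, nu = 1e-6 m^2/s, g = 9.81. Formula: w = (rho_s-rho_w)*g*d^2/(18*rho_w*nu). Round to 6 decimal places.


w = (rho_s - rho_w) * g * d^2 / (18 * rho_w * nu)
d = 0.049 mm = 0.000049 m
rho_s - rho_w = 2668 - 1025 = 1643
Numerator = 1643 * 9.81 * (0.000049)^2 = 0.000038698910
Denominator = 18 * 1025 * 1e-6 = 0.018450
w = 0.002098 m/s

0.002098


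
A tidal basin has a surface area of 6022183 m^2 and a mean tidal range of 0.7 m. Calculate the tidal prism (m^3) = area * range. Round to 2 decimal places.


Tidal prism = Area * Tidal range
P = 6022183 * 0.7
P = 4215528.10 m^3

4215528.10


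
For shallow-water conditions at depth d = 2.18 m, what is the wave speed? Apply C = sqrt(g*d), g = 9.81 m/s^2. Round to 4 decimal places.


Using the shallow-water approximation:
C = sqrt(g * d) = sqrt(9.81 * 2.18)
C = sqrt(21.3858)
C = 4.6245 m/s

4.6245


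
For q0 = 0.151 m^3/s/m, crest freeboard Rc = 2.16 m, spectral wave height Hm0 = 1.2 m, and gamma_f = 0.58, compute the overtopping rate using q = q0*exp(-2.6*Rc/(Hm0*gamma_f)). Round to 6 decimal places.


q = q0 * exp(-2.6 * Rc / (Hm0 * gamma_f))
Exponent = -2.6 * 2.16 / (1.2 * 0.58)
= -2.6 * 2.16 / 0.6960
= -8.068966
exp(-8.068966) = 0.000313
q = 0.151 * 0.000313
q = 0.000047 m^3/s/m

0.000047


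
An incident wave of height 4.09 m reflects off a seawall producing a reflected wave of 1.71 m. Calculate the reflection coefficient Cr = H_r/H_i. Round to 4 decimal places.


Cr = H_r / H_i
Cr = 1.71 / 4.09
Cr = 0.4181

0.4181


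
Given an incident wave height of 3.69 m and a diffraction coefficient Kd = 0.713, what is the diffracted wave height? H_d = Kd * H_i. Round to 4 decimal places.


H_d = Kd * H_i
H_d = 0.713 * 3.69
H_d = 2.6310 m

2.6310


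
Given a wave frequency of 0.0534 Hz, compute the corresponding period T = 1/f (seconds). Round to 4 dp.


T = 1 / f
T = 1 / 0.0534
T = 18.7266 s

18.7266


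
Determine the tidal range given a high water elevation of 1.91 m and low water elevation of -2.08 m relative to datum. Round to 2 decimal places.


Tidal range = High water - Low water
Tidal range = 1.91 - (-2.08)
Tidal range = 3.99 m

3.99


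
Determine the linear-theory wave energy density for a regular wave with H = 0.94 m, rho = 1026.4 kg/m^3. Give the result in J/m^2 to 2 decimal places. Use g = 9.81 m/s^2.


E = (1/8) * rho * g * H^2
E = (1/8) * 1026.4 * 9.81 * 0.94^2
E = 0.125 * 1026.4 * 9.81 * 0.8836
E = 1112.12 J/m^2

1112.12


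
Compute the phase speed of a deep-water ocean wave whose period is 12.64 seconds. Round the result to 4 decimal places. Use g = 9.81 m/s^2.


We use the deep-water celerity formula:
C = g * T / (2 * pi)
C = 9.81 * 12.64 / (2 * 3.14159...)
C = 123.998400 / 6.283185
C = 19.7350 m/s

19.7350


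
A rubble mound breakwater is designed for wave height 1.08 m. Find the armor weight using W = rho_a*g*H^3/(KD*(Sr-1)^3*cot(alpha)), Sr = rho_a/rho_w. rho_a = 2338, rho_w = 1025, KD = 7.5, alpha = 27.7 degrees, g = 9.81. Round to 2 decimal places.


Sr = rho_a / rho_w = 2338 / 1025 = 2.280976
(Sr - 1) = 1.280976
(Sr - 1)^3 = 2.101951
cot(27.7) = 1 / tan(27.7) = 1 / 0.525012 = 1.904719
Numerator = 2338 * 9.81 * 1.08^3 = 28892.4773
Denominator = 7.5 * 2.101951 * 1.904719 = 30.027200
W = 28892.4773 / 30.027200
W = 962.21 N

962.21


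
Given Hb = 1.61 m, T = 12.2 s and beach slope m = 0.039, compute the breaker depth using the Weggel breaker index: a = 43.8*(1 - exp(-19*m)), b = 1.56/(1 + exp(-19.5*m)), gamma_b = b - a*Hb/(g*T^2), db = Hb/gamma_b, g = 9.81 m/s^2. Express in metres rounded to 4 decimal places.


a = 43.8 * (1 - exp(-19 * m))
exp(-19 * 0.039) = exp(-0.7410) = 0.476637
a = 43.8 * (1 - 0.476637) = 22.923298
b = 1.56 / (1 + exp(-19.5 * m))
exp(-19.5 * 0.039) = exp(-0.7605) = 0.467433
b = 1.56 / (1 + 0.467433) = 1.063081
Hb / (g * T^2) = 1.61 / (9.81 * 12.2^2) = 1.61 / 1460.1204 = 0.00110265
gamma_b = b - a * Hb/(g*T^2) = 1.063081 - 22.923298 * 0.00110265 = 1.037805
db = Hb / gamma_b = 1.61 / 1.037805
db = 1.5514 m

1.5514


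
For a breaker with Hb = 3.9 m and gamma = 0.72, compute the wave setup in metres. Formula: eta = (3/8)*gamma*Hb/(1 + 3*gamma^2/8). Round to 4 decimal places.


eta = (3/8) * gamma * Hb / (1 + 3*gamma^2/8)
Numerator = (3/8) * 0.72 * 3.9 = 1.053000
Denominator = 1 + 3*0.72^2/8 = 1 + 0.194400 = 1.194400
eta = 1.053000 / 1.194400
eta = 0.8816 m

0.8816


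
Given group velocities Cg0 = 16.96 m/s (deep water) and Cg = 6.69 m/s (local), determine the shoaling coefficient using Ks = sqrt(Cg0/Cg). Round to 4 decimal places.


Ks = sqrt(Cg0 / Cg)
Ks = sqrt(16.96 / 6.69)
Ks = sqrt(2.5351)
Ks = 1.5922

1.5922


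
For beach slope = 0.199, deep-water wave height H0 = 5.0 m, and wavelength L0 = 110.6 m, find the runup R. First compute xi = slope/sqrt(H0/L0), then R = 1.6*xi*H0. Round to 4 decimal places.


xi = slope / sqrt(H0/L0)
H0/L0 = 5.0/110.6 = 0.045208
sqrt(0.045208) = 0.212622
xi = 0.199 / 0.212622 = 0.935935
R = 1.6 * xi * H0 = 1.6 * 0.935935 * 5.0
R = 7.4875 m

7.4875


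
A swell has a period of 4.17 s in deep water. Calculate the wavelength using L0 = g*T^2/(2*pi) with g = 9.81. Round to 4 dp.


L0 = g * T^2 / (2 * pi)
L0 = 9.81 * 4.17^2 / (2 * pi)
L0 = 9.81 * 17.3889 / 6.28319
L0 = 170.5851 / 6.28319
L0 = 27.1495 m

27.1495


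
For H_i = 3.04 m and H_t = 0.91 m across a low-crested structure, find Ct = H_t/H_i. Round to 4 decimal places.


Ct = H_t / H_i
Ct = 0.91 / 3.04
Ct = 0.2993

0.2993


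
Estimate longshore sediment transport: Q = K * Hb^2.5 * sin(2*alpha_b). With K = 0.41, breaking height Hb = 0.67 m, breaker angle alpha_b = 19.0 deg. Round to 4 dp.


Q = K * Hb^2.5 * sin(2 * alpha_b)
Hb^2.5 = 0.67^2.5 = 0.367440
sin(2 * 19.0) = sin(38.0) = 0.615661
Q = 0.41 * 0.367440 * 0.615661
Q = 0.0927 m^3/s

0.0927


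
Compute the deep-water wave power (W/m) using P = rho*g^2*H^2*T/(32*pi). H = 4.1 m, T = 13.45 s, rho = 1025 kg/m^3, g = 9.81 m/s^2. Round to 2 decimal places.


P = rho * g^2 * H^2 * T / (32 * pi)
P = 1025 * 9.81^2 * 4.1^2 * 13.45 / (32 * pi)
P = 1025 * 96.2361 * 16.8100 * 13.45 / 100.53096
P = 221846.22 W/m

221846.22


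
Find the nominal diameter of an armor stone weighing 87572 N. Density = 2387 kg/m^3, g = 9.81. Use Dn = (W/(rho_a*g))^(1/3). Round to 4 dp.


V = W / (rho_a * g)
V = 87572 / (2387 * 9.81)
V = 87572 / 23416.47
V = 3.739761 m^3
Dn = V^(1/3) = 3.739761^(1/3)
Dn = 1.5522 m

1.5522


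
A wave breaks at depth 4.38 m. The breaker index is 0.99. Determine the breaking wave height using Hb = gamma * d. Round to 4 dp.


Hb = gamma * d
Hb = 0.99 * 4.38
Hb = 4.3362 m

4.3362


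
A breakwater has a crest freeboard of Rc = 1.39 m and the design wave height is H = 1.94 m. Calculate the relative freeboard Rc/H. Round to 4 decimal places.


Relative freeboard = Rc / H
= 1.39 / 1.94
= 0.7165

0.7165


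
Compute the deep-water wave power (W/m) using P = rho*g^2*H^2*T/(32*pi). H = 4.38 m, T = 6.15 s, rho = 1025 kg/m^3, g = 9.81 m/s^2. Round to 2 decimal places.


P = rho * g^2 * H^2 * T / (32 * pi)
P = 1025 * 9.81^2 * 4.38^2 * 6.15 / (32 * pi)
P = 1025 * 96.2361 * 19.1844 * 6.15 / 100.53096
P = 115767.16 W/m

115767.16


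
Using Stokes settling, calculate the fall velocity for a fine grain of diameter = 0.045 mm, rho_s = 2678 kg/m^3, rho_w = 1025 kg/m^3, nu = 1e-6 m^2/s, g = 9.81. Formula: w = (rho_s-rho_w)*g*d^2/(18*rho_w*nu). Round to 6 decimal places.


w = (rho_s - rho_w) * g * d^2 / (18 * rho_w * nu)
d = 0.045 mm = 0.000045 m
rho_s - rho_w = 2678 - 1025 = 1653
Numerator = 1653 * 9.81 * (0.000045)^2 = 0.000032837258
Denominator = 18 * 1025 * 1e-6 = 0.018450
w = 0.001780 m/s

0.001780


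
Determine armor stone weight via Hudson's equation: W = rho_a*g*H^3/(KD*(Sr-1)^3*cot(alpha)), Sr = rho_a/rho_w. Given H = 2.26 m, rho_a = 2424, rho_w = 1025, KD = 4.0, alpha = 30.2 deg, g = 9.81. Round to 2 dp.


Sr = rho_a / rho_w = 2424 / 1025 = 2.364878
(Sr - 1) = 1.364878
(Sr - 1)^3 = 2.542621
cot(30.2) = 1 / tan(30.2) = 1 / 0.582014 = 1.718172
Numerator = 2424 * 9.81 * 2.26^3 = 274490.2611
Denominator = 4.0 * 2.542621 * 1.718172 = 17.474638
W = 274490.2611 / 17.474638
W = 15707.92 N

15707.92


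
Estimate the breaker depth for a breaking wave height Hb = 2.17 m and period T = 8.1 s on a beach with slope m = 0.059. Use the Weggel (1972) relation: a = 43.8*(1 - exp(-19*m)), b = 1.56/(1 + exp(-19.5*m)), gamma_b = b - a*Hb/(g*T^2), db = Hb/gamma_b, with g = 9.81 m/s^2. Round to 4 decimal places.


a = 43.8 * (1 - exp(-19 * m))
exp(-19 * 0.059) = exp(-1.1210) = 0.325954
a = 43.8 * (1 - 0.325954) = 29.523229
b = 1.56 / (1 + exp(-19.5 * m))
exp(-19.5 * 0.059) = exp(-1.1505) = 0.316478
b = 1.56 / (1 + 0.316478) = 1.184979
Hb / (g * T^2) = 2.17 / (9.81 * 8.1^2) = 2.17 / 643.6341 = 0.00337148
gamma_b = b - a * Hb/(g*T^2) = 1.184979 - 29.523229 * 0.00337148 = 1.085442
db = Hb / gamma_b = 2.17 / 1.085442
db = 1.9992 m

1.9992


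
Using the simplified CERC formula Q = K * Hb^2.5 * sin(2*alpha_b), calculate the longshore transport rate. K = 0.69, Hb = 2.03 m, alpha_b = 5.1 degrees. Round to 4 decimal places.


Q = K * Hb^2.5 * sin(2 * alpha_b)
Hb^2.5 = 2.03^2.5 = 5.871379
sin(2 * 5.1) = sin(10.2) = 0.177085
Q = 0.69 * 5.871379 * 0.177085
Q = 0.7174 m^3/s

0.7174


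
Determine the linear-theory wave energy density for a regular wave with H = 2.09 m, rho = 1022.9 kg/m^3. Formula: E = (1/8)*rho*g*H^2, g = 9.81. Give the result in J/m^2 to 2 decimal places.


E = (1/8) * rho * g * H^2
E = (1/8) * 1022.9 * 9.81 * 2.09^2
E = 0.125 * 1022.9 * 9.81 * 4.3681
E = 5479.04 J/m^2

5479.04


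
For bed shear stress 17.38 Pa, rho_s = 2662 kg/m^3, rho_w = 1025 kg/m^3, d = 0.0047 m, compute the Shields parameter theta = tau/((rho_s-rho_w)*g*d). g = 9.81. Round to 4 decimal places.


theta = tau / ((rho_s - rho_w) * g * d)
rho_s - rho_w = 2662 - 1025 = 1637
Denominator = 1637 * 9.81 * 0.0047 = 75.477159
theta = 17.38 / 75.477159
theta = 0.2303

0.2303


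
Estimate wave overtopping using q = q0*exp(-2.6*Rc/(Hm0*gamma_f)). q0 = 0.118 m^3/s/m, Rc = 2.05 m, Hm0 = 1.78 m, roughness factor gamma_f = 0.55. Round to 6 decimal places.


q = q0 * exp(-2.6 * Rc / (Hm0 * gamma_f))
Exponent = -2.6 * 2.05 / (1.78 * 0.55)
= -2.6 * 2.05 / 0.9790
= -5.444331
exp(-5.444331) = 0.004321
q = 0.118 * 0.004321
q = 0.000510 m^3/s/m

0.000510


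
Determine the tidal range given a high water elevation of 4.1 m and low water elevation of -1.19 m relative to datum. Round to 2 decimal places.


Tidal range = High water - Low water
Tidal range = 4.1 - (-1.19)
Tidal range = 5.29 m

5.29


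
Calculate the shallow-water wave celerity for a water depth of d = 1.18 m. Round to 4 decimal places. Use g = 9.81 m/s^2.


Using the shallow-water approximation:
C = sqrt(g * d) = sqrt(9.81 * 1.18)
C = sqrt(11.5758)
C = 3.4023 m/s

3.4023


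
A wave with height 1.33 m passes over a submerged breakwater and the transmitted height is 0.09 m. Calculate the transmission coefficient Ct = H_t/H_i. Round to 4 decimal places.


Ct = H_t / H_i
Ct = 0.09 / 1.33
Ct = 0.0677

0.0677


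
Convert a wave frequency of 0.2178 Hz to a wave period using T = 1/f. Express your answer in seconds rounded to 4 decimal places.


T = 1 / f
T = 1 / 0.2178
T = 4.5914 s

4.5914


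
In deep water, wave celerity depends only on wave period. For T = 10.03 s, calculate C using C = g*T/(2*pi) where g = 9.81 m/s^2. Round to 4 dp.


We use the deep-water celerity formula:
C = g * T / (2 * pi)
C = 9.81 * 10.03 / (2 * 3.14159...)
C = 98.394300 / 6.283185
C = 15.6599 m/s

15.6599


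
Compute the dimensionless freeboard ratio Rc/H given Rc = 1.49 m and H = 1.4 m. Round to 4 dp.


Relative freeboard = Rc / H
= 1.49 / 1.4
= 1.0643

1.0643


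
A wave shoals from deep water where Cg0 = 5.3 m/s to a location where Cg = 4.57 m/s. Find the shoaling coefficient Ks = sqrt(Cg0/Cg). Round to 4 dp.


Ks = sqrt(Cg0 / Cg)
Ks = sqrt(5.3 / 4.57)
Ks = sqrt(1.1597)
Ks = 1.0769

1.0769


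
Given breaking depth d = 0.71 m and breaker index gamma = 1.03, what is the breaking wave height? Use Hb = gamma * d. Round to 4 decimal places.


Hb = gamma * d
Hb = 1.03 * 0.71
Hb = 0.7313 m

0.7313


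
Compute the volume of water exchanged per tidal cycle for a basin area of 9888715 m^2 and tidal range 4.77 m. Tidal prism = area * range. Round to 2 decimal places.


Tidal prism = Area * Tidal range
P = 9888715 * 4.77
P = 47169170.55 m^3

47169170.55


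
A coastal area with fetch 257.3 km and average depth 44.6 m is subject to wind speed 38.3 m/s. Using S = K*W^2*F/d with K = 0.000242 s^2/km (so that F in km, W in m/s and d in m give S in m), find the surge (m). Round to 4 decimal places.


S = K * W^2 * F / d
W^2 = 38.3^2 = 1466.89
S = 0.000242 * 1466.89 * 257.3 / 44.6
Numerator = 0.000242 * 1466.89 * 257.3 = 91.338253
S = 91.338253 / 44.6 = 2.0479 m

2.0479


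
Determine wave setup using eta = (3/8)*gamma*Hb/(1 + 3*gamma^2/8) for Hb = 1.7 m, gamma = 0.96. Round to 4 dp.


eta = (3/8) * gamma * Hb / (1 + 3*gamma^2/8)
Numerator = (3/8) * 0.96 * 1.7 = 0.612000
Denominator = 1 + 3*0.96^2/8 = 1 + 0.345600 = 1.345600
eta = 0.612000 / 1.345600
eta = 0.4548 m

0.4548


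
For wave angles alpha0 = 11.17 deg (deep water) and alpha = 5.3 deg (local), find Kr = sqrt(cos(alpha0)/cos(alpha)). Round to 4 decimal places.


Kr = sqrt(cos(alpha0) / cos(alpha))
cos(11.17) = 0.981057
cos(5.3) = 0.995725
Kr = sqrt(0.981057 / 0.995725)
Kr = sqrt(0.985269)
Kr = 0.9926

0.9926


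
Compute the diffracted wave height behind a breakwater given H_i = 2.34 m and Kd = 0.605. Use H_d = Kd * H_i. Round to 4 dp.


H_d = Kd * H_i
H_d = 0.605 * 2.34
H_d = 1.4157 m

1.4157


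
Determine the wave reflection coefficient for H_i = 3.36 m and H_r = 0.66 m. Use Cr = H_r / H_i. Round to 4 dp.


Cr = H_r / H_i
Cr = 0.66 / 3.36
Cr = 0.1964

0.1964


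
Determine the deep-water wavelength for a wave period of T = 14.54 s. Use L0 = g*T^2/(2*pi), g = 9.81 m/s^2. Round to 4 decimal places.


L0 = g * T^2 / (2 * pi)
L0 = 9.81 * 14.54^2 / (2 * pi)
L0 = 9.81 * 211.4116 / 6.28319
L0 = 2073.9478 / 6.28319
L0 = 330.0790 m

330.0790


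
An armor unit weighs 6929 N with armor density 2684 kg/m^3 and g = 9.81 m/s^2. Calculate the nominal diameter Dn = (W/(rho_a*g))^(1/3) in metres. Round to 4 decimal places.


V = W / (rho_a * g)
V = 6929 / (2684 * 9.81)
V = 6929 / 26330.04
V = 0.263159 m^3
Dn = V^(1/3) = 0.263159^(1/3)
Dn = 0.6408 m

0.6408


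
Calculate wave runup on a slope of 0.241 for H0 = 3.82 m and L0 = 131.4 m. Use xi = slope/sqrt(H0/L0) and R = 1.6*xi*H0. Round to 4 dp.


xi = slope / sqrt(H0/L0)
H0/L0 = 3.82/131.4 = 0.029072
sqrt(0.029072) = 0.170504
xi = 0.241 / 0.170504 = 1.413458
R = 1.6 * xi * H0 = 1.6 * 1.413458 * 3.82
R = 8.6391 m

8.6391


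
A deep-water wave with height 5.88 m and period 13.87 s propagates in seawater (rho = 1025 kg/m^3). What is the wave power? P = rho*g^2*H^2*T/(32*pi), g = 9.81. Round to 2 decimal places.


P = rho * g^2 * H^2 * T / (32 * pi)
P = 1025 * 9.81^2 * 5.88^2 * 13.87 / (32 * pi)
P = 1025 * 96.2361 * 34.5744 * 13.87 / 100.53096
P = 470536.31 W/m

470536.31


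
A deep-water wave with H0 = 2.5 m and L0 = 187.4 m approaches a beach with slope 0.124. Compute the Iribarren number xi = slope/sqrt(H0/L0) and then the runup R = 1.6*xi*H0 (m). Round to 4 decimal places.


xi = slope / sqrt(H0/L0)
H0/L0 = 2.5/187.4 = 0.013340
sqrt(0.013340) = 0.115501
xi = 0.124 / 0.115501 = 1.073585
R = 1.6 * xi * H0 = 1.6 * 1.073585 * 2.5
R = 4.2943 m

4.2943


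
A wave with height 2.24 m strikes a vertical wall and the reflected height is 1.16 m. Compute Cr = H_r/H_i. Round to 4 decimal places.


Cr = H_r / H_i
Cr = 1.16 / 2.24
Cr = 0.5179

0.5179


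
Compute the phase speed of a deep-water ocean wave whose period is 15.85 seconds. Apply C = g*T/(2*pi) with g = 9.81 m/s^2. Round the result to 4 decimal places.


We use the deep-water celerity formula:
C = g * T / (2 * pi)
C = 9.81 * 15.85 / (2 * 3.14159...)
C = 155.488500 / 6.283185
C = 24.7468 m/s

24.7468


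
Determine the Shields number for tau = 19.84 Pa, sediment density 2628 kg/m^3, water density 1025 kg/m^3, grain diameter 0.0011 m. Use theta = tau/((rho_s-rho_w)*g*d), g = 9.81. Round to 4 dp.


theta = tau / ((rho_s - rho_w) * g * d)
rho_s - rho_w = 2628 - 1025 = 1603
Denominator = 1603 * 9.81 * 0.0011 = 17.297973
theta = 19.84 / 17.297973
theta = 1.1470

1.1470


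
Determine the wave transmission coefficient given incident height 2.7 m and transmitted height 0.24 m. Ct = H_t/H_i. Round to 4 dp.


Ct = H_t / H_i
Ct = 0.24 / 2.7
Ct = 0.0889

0.0889


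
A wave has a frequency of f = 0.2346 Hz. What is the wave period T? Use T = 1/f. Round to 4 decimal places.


T = 1 / f
T = 1 / 0.2346
T = 4.2626 s

4.2626


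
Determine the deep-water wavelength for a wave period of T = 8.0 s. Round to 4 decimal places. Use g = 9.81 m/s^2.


L0 = g * T^2 / (2 * pi)
L0 = 9.81 * 8.0^2 / (2 * pi)
L0 = 9.81 * 64.0000 / 6.28319
L0 = 627.8400 / 6.28319
L0 = 99.9238 m

99.9238


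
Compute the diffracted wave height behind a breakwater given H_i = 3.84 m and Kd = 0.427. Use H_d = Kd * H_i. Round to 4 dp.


H_d = Kd * H_i
H_d = 0.427 * 3.84
H_d = 1.6397 m

1.6397


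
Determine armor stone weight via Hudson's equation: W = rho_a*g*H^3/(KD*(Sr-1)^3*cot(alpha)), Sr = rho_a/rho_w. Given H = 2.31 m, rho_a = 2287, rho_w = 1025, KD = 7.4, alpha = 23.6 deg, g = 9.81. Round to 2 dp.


Sr = rho_a / rho_w = 2287 / 1025 = 2.231220
(Sr - 1) = 1.231220
(Sr - 1)^3 = 1.866407
cot(23.6) = 1 / tan(23.6) = 1 / 0.436889 = 2.288910
Numerator = 2287 * 9.81 * 2.31^3 = 276548.3755
Denominator = 7.4 * 1.866407 * 2.288910 = 31.613081
W = 276548.3755 / 31.613081
W = 8747.91 N

8747.91


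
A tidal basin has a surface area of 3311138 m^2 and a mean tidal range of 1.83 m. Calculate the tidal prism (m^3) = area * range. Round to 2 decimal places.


Tidal prism = Area * Tidal range
P = 3311138 * 1.83
P = 6059382.54 m^3

6059382.54


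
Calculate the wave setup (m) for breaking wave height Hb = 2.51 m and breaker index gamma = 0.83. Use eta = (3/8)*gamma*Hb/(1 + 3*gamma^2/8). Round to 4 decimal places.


eta = (3/8) * gamma * Hb / (1 + 3*gamma^2/8)
Numerator = (3/8) * 0.83 * 2.51 = 0.781237
Denominator = 1 + 3*0.83^2/8 = 1 + 0.258338 = 1.258338
eta = 0.781237 / 1.258338
eta = 0.6208 m

0.6208


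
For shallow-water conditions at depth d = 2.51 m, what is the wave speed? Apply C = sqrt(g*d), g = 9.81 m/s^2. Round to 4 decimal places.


Using the shallow-water approximation:
C = sqrt(g * d) = sqrt(9.81 * 2.51)
C = sqrt(24.6231)
C = 4.9622 m/s

4.9622


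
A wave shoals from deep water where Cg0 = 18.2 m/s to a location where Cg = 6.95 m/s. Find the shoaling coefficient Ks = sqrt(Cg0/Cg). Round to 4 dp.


Ks = sqrt(Cg0 / Cg)
Ks = sqrt(18.2 / 6.95)
Ks = sqrt(2.6187)
Ks = 1.6182

1.6182


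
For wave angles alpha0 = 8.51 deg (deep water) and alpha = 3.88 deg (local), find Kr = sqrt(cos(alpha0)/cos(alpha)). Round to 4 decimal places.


Kr = sqrt(cos(alpha0) / cos(alpha))
cos(8.51) = 0.988990
cos(3.88) = 0.997708
Kr = sqrt(0.988990 / 0.997708)
Kr = sqrt(0.991262)
Kr = 0.9956

0.9956


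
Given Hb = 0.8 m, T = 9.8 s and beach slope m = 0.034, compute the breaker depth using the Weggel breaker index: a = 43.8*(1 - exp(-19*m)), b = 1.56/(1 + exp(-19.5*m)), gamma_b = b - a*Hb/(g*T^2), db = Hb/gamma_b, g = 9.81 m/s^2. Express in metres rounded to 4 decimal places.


a = 43.8 * (1 - exp(-19 * m))
exp(-19 * 0.034) = exp(-0.6460) = 0.524138
a = 43.8 * (1 - 0.524138) = 20.842749
b = 1.56 / (1 + exp(-19.5 * m))
exp(-19.5 * 0.034) = exp(-0.6630) = 0.515303
b = 1.56 / (1 + 0.515303) = 1.029497
Hb / (g * T^2) = 0.8 / (9.81 * 9.8^2) = 0.8 / 942.1524 = 0.00084912
gamma_b = b - a * Hb/(g*T^2) = 1.029497 - 20.842749 * 0.00084912 = 1.011799
db = Hb / gamma_b = 0.8 / 1.011799
db = 0.7907 m

0.7907


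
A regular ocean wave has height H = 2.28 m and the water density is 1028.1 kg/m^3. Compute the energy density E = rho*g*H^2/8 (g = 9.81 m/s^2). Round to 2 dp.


E = (1/8) * rho * g * H^2
E = (1/8) * 1028.1 * 9.81 * 2.28^2
E = 0.125 * 1028.1 * 9.81 * 5.1984
E = 6553.66 J/m^2

6553.66


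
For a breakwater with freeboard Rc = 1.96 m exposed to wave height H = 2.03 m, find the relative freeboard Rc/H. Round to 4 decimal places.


Relative freeboard = Rc / H
= 1.96 / 2.03
= 0.9655

0.9655


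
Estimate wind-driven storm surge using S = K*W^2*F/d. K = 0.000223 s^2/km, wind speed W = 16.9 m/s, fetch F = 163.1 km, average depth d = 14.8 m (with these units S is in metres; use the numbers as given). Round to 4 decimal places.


S = K * W^2 * F / d
W^2 = 16.9^2 = 285.61
S = 0.000223 * 285.61 * 163.1 / 14.8
Numerator = 0.000223 * 285.61 * 163.1 = 10.388007
S = 10.388007 / 14.8 = 0.7019 m

0.7019


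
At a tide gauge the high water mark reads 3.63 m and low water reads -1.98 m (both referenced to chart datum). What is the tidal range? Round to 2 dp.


Tidal range = High water - Low water
Tidal range = 3.63 - (-1.98)
Tidal range = 5.61 m

5.61


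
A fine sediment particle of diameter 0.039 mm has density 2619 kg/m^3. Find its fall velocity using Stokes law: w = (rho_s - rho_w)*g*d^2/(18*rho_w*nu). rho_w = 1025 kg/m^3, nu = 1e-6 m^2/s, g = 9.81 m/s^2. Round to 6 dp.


w = (rho_s - rho_w) * g * d^2 / (18 * rho_w * nu)
d = 0.039 mm = 0.000039 m
rho_s - rho_w = 2619 - 1025 = 1594
Numerator = 1594 * 9.81 * (0.000039)^2 = 0.000023784090
Denominator = 18 * 1025 * 1e-6 = 0.018450
w = 0.001289 m/s

0.001289


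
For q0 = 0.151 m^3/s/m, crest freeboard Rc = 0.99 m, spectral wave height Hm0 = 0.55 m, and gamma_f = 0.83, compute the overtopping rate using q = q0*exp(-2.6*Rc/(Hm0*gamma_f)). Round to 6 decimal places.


q = q0 * exp(-2.6 * Rc / (Hm0 * gamma_f))
Exponent = -2.6 * 0.99 / (0.55 * 0.83)
= -2.6 * 0.99 / 0.4565
= -5.638554
exp(-5.638554) = 0.003558
q = 0.151 * 0.003558
q = 0.000537 m^3/s/m

0.000537


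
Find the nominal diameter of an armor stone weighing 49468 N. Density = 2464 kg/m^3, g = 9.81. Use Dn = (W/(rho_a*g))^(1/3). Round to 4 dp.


V = W / (rho_a * g)
V = 49468 / (2464 * 9.81)
V = 49468 / 24171.84
V = 2.046514 m^3
Dn = V^(1/3) = 2.046514^(1/3)
Dn = 1.2696 m

1.2696


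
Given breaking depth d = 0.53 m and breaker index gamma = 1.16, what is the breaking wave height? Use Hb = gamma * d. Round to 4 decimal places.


Hb = gamma * d
Hb = 1.16 * 0.53
Hb = 0.6148 m

0.6148


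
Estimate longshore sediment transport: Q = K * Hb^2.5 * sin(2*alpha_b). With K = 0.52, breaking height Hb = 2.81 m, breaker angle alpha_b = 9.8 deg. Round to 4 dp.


Q = K * Hb^2.5 * sin(2 * alpha_b)
Hb^2.5 = 2.81^2.5 = 13.236276
sin(2 * 9.8) = sin(19.6) = 0.335452
Q = 0.52 * 13.236276 * 0.335452
Q = 2.3089 m^3/s

2.3089


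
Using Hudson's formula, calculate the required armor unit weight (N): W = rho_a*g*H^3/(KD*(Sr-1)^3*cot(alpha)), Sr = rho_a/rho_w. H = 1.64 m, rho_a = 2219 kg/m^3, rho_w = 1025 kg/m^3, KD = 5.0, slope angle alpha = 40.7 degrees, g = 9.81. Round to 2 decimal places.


Sr = rho_a / rho_w = 2219 / 1025 = 2.164878
(Sr - 1) = 1.164878
(Sr - 1)^3 = 1.580671
cot(40.7) = 1 / tan(40.7) = 1 / 0.860136 = 1.162607
Numerator = 2219 * 9.81 * 1.64^3 = 96019.1493
Denominator = 5.0 * 1.580671 * 1.162607 = 9.188496
W = 96019.1493 / 9.188496
W = 10449.93 N

10449.93


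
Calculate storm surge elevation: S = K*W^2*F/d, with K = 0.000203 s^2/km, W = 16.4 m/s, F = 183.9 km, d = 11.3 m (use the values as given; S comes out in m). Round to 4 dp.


S = K * W^2 * F / d
W^2 = 16.4^2 = 268.96
S = 0.000203 * 268.96 * 183.9 / 11.3
Numerator = 0.000203 * 268.96 * 183.9 = 10.040734
S = 10.040734 / 11.3 = 0.8886 m

0.8886


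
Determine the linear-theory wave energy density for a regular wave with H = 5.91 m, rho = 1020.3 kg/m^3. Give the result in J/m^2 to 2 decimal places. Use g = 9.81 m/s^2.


E = (1/8) * rho * g * H^2
E = (1/8) * 1020.3 * 9.81 * 5.91^2
E = 0.125 * 1020.3 * 9.81 * 34.9281
E = 43700.04 J/m^2

43700.04


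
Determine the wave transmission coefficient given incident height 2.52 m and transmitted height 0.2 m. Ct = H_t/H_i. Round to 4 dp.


Ct = H_t / H_i
Ct = 0.2 / 2.52
Ct = 0.0794

0.0794


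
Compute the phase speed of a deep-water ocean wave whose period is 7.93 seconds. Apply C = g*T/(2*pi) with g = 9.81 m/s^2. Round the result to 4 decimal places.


We use the deep-water celerity formula:
C = g * T / (2 * pi)
C = 9.81 * 7.93 / (2 * 3.14159...)
C = 77.793300 / 6.283185
C = 12.3812 m/s

12.3812


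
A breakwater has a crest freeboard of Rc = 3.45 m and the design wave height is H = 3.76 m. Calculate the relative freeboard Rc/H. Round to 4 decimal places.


Relative freeboard = Rc / H
= 3.45 / 3.76
= 0.9176

0.9176


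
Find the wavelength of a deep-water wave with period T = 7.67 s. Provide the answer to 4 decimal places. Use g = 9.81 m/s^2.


L0 = g * T^2 / (2 * pi)
L0 = 9.81 * 7.67^2 / (2 * pi)
L0 = 9.81 * 58.8289 / 6.28319
L0 = 577.1115 / 6.28319
L0 = 91.8501 m

91.8501


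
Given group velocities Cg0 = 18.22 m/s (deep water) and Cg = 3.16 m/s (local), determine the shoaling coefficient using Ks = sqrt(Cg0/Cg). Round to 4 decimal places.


Ks = sqrt(Cg0 / Cg)
Ks = sqrt(18.22 / 3.16)
Ks = sqrt(5.7658)
Ks = 2.4012

2.4012


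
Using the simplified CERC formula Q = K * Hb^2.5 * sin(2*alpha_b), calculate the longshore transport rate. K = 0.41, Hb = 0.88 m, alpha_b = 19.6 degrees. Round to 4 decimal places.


Q = K * Hb^2.5 * sin(2 * alpha_b)
Hb^2.5 = 0.88^2.5 = 0.726452
sin(2 * 19.6) = sin(39.2) = 0.632029
Q = 0.41 * 0.726452 * 0.632029
Q = 0.1882 m^3/s

0.1882


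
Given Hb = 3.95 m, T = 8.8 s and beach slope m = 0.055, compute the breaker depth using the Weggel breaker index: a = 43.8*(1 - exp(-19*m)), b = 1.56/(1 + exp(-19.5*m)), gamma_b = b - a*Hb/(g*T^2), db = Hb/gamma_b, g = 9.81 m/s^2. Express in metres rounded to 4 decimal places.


a = 43.8 * (1 - exp(-19 * m))
exp(-19 * 0.055) = exp(-1.0450) = 0.351692
a = 43.8 * (1 - 0.351692) = 28.395898
b = 1.56 / (1 + exp(-19.5 * m))
exp(-19.5 * 0.055) = exp(-1.0725) = 0.342152
b = 1.56 / (1 + 0.342152) = 1.162312
Hb / (g * T^2) = 3.95 / (9.81 * 8.8^2) = 3.95 / 759.6864 = 0.00519951
gamma_b = b - a * Hb/(g*T^2) = 1.162312 - 28.395898 * 0.00519951 = 1.014668
db = Hb / gamma_b = 3.95 / 1.014668
db = 3.8929 m

3.8929


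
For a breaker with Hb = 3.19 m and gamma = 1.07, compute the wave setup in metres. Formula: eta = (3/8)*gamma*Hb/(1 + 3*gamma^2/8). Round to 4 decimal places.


eta = (3/8) * gamma * Hb / (1 + 3*gamma^2/8)
Numerator = (3/8) * 1.07 * 3.19 = 1.279988
Denominator = 1 + 3*1.07^2/8 = 1 + 0.429338 = 1.429338
eta = 1.279988 / 1.429338
eta = 0.8955 m

0.8955


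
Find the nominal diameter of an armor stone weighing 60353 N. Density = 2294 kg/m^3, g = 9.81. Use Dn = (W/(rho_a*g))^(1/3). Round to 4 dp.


V = W / (rho_a * g)
V = 60353 / (2294 * 9.81)
V = 60353 / 22504.14
V = 2.681862 m^3
Dn = V^(1/3) = 2.681862^(1/3)
Dn = 1.3894 m

1.3894


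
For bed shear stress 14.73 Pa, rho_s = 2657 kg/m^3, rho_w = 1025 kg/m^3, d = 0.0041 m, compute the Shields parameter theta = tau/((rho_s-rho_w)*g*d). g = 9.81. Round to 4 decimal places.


theta = tau / ((rho_s - rho_w) * g * d)
rho_s - rho_w = 2657 - 1025 = 1632
Denominator = 1632 * 9.81 * 0.0041 = 65.640672
theta = 14.73 / 65.640672
theta = 0.2244

0.2244


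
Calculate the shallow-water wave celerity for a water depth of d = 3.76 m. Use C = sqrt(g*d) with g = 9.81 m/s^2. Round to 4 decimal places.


Using the shallow-water approximation:
C = sqrt(g * d) = sqrt(9.81 * 3.76)
C = sqrt(36.8856)
C = 6.0734 m/s

6.0734


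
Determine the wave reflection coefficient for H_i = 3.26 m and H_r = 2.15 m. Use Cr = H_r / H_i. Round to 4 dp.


Cr = H_r / H_i
Cr = 2.15 / 3.26
Cr = 0.6595

0.6595


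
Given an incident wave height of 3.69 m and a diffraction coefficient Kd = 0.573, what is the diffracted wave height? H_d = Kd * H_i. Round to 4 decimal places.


H_d = Kd * H_i
H_d = 0.573 * 3.69
H_d = 2.1144 m

2.1144


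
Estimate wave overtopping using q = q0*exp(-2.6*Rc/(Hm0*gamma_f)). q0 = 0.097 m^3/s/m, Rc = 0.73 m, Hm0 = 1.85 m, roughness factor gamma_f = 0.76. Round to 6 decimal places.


q = q0 * exp(-2.6 * Rc / (Hm0 * gamma_f))
Exponent = -2.6 * 0.73 / (1.85 * 0.76)
= -2.6 * 0.73 / 1.4060
= -1.349929
exp(-1.349929) = 0.259259
q = 0.097 * 0.259259
q = 0.025148 m^3/s/m

0.025148


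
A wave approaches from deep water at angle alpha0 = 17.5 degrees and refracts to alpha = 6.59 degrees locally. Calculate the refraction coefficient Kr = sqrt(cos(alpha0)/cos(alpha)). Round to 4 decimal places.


Kr = sqrt(cos(alpha0) / cos(alpha))
cos(17.5) = 0.953717
cos(6.59) = 0.993393
Kr = sqrt(0.953717 / 0.993393)
Kr = sqrt(0.960060)
Kr = 0.9798

0.9798


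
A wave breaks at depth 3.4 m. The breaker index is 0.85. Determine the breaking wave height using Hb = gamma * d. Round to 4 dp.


Hb = gamma * d
Hb = 0.85 * 3.4
Hb = 2.8900 m

2.8900


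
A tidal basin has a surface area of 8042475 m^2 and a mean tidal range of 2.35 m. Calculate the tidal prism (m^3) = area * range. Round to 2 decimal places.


Tidal prism = Area * Tidal range
P = 8042475 * 2.35
P = 18899816.25 m^3

18899816.25


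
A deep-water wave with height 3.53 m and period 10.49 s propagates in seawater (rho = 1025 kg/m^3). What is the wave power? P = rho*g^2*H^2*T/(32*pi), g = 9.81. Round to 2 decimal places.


P = rho * g^2 * H^2 * T / (32 * pi)
P = 1025 * 9.81^2 * 3.53^2 * 10.49 / (32 * pi)
P = 1025 * 96.2361 * 12.4609 * 10.49 / 100.53096
P = 128258.73 W/m

128258.73


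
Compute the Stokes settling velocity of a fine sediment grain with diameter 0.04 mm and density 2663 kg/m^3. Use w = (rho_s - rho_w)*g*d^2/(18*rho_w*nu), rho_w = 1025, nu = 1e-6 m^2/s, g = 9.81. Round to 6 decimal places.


w = (rho_s - rho_w) * g * d^2 / (18 * rho_w * nu)
d = 0.04 mm = 0.000040 m
rho_s - rho_w = 2663 - 1025 = 1638
Numerator = 1638 * 9.81 * (0.000040)^2 = 0.000025710048
Denominator = 18 * 1025 * 1e-6 = 0.018450
w = 0.001393 m/s

0.001393


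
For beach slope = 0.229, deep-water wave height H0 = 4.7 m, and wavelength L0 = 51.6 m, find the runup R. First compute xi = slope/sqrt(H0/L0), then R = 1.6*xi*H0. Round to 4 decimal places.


xi = slope / sqrt(H0/L0)
H0/L0 = 4.7/51.6 = 0.091085
sqrt(0.091085) = 0.301803
xi = 0.229 / 0.301803 = 0.758772
R = 1.6 * xi * H0 = 1.6 * 0.758772 * 4.7
R = 5.7060 m

5.7060


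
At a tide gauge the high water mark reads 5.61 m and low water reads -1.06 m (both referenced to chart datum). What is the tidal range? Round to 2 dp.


Tidal range = High water - Low water
Tidal range = 5.61 - (-1.06)
Tidal range = 6.67 m

6.67


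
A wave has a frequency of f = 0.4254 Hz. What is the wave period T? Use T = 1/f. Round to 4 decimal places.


T = 1 / f
T = 1 / 0.4254
T = 2.3507 s

2.3507


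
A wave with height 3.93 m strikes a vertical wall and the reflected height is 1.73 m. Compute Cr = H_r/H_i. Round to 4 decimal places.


Cr = H_r / H_i
Cr = 1.73 / 3.93
Cr = 0.4402

0.4402


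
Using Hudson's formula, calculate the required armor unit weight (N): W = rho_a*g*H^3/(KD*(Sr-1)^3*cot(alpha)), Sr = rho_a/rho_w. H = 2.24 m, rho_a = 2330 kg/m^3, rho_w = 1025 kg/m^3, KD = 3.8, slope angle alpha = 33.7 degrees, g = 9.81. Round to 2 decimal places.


Sr = rho_a / rho_w = 2330 / 1025 = 2.273171
(Sr - 1) = 1.273171
(Sr - 1)^3 = 2.063764
cot(33.7) = 1 / tan(33.7) = 1 / 0.666917 = 1.499437
Numerator = 2330 * 9.81 * 2.24^3 = 256902.8862
Denominator = 3.8 * 2.063764 * 1.499437 = 11.759035
W = 256902.8862 / 11.759035
W = 21847.28 N

21847.28


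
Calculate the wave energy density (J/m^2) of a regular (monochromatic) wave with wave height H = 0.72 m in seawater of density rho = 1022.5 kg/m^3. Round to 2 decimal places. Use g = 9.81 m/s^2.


E = (1/8) * rho * g * H^2
E = (1/8) * 1022.5 * 9.81 * 0.72^2
E = 0.125 * 1022.5 * 9.81 * 0.5184
E = 649.99 J/m^2

649.99


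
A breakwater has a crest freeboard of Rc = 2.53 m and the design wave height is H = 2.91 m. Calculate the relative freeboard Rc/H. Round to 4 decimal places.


Relative freeboard = Rc / H
= 2.53 / 2.91
= 0.8694

0.8694


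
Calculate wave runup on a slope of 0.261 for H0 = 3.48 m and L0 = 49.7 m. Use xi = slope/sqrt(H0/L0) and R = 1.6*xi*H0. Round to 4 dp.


xi = slope / sqrt(H0/L0)
H0/L0 = 3.48/49.7 = 0.070020
sqrt(0.070020) = 0.264613
xi = 0.261 / 0.264613 = 0.986346
R = 1.6 * xi * H0 = 1.6 * 0.986346 * 3.48
R = 5.4920 m

5.4920


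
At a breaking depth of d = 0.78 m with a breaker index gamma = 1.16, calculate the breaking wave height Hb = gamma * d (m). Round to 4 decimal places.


Hb = gamma * d
Hb = 1.16 * 0.78
Hb = 0.9048 m

0.9048


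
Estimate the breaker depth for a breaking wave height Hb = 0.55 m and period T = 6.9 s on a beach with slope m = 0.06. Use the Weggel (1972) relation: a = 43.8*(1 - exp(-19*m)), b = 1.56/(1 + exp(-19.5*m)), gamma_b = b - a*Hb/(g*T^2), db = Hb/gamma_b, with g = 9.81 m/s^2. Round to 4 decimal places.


a = 43.8 * (1 - exp(-19 * m))
exp(-19 * 0.06) = exp(-1.1400) = 0.319819
a = 43.8 * (1 - 0.319819) = 29.791927
b = 1.56 / (1 + exp(-19.5 * m))
exp(-19.5 * 0.06) = exp(-1.1700) = 0.310367
b = 1.56 / (1 + 0.310367) = 1.190506
Hb / (g * T^2) = 0.55 / (9.81 * 6.9^2) = 0.55 / 467.0541 = 0.00117759
gamma_b = b - a * Hb/(g*T^2) = 1.190506 - 29.791927 * 0.00117759 = 1.155423
db = Hb / gamma_b = 0.55 / 1.155423
db = 0.4760 m

0.4760


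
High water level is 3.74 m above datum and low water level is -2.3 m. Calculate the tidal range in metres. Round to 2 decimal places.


Tidal range = High water - Low water
Tidal range = 3.74 - (-2.3)
Tidal range = 6.04 m

6.04


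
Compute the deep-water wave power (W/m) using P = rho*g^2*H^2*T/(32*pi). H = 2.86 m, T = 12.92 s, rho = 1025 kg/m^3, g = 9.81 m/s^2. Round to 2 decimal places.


P = rho * g^2 * H^2 * T / (32 * pi)
P = 1025 * 9.81^2 * 2.86^2 * 12.92 / (32 * pi)
P = 1025 * 96.2361 * 8.1796 * 12.92 / 100.53096
P = 103694.71 W/m

103694.71


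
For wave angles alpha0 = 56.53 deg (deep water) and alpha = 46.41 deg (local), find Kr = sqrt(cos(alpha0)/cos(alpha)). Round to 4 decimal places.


Kr = sqrt(cos(alpha0) / cos(alpha))
cos(56.53) = 0.551500
cos(46.41) = 0.689493
Kr = sqrt(0.551500 / 0.689493)
Kr = sqrt(0.799863)
Kr = 0.8944

0.8944


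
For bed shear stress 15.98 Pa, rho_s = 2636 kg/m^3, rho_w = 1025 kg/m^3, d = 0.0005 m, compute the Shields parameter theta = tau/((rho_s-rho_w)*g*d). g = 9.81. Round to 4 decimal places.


theta = tau / ((rho_s - rho_w) * g * d)
rho_s - rho_w = 2636 - 1025 = 1611
Denominator = 1611 * 9.81 * 0.0005 = 7.901955
theta = 15.98 / 7.901955
theta = 2.0223

2.0223


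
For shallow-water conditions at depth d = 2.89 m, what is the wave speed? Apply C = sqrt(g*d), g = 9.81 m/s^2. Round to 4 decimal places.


Using the shallow-water approximation:
C = sqrt(g * d) = sqrt(9.81 * 2.89)
C = sqrt(28.3509)
C = 5.3246 m/s

5.3246


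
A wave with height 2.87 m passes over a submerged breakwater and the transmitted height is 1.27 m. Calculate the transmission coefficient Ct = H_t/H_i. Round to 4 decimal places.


Ct = H_t / H_i
Ct = 1.27 / 2.87
Ct = 0.4425

0.4425


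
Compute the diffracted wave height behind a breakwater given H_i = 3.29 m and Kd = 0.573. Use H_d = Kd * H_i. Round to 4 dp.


H_d = Kd * H_i
H_d = 0.573 * 3.29
H_d = 1.8852 m

1.8852


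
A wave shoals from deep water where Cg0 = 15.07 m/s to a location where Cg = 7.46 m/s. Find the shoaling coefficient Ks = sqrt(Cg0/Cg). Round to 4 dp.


Ks = sqrt(Cg0 / Cg)
Ks = sqrt(15.07 / 7.46)
Ks = sqrt(2.0201)
Ks = 1.4213

1.4213


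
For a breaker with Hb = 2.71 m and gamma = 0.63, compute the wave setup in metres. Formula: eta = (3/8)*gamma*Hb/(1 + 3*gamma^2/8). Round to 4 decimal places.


eta = (3/8) * gamma * Hb / (1 + 3*gamma^2/8)
Numerator = (3/8) * 0.63 * 2.71 = 0.640238
Denominator = 1 + 3*0.63^2/8 = 1 + 0.148838 = 1.148838
eta = 0.640238 / 1.148838
eta = 0.5573 m

0.5573


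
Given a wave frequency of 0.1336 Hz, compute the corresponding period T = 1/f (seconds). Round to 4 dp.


T = 1 / f
T = 1 / 0.1336
T = 7.4850 s

7.4850


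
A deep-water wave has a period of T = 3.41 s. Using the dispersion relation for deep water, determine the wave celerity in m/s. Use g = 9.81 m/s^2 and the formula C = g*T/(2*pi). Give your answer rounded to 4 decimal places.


We use the deep-water celerity formula:
C = g * T / (2 * pi)
C = 9.81 * 3.41 / (2 * 3.14159...)
C = 33.452100 / 6.283185
C = 5.3241 m/s

5.3241


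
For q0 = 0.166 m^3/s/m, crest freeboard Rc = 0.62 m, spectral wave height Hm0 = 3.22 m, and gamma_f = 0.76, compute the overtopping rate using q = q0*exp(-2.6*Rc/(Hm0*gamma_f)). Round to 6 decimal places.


q = q0 * exp(-2.6 * Rc / (Hm0 * gamma_f))
Exponent = -2.6 * 0.62 / (3.22 * 0.76)
= -2.6 * 0.62 / 2.4472
= -0.658712
exp(-0.658712) = 0.517517
q = 0.166 * 0.517517
q = 0.085908 m^3/s/m

0.085908


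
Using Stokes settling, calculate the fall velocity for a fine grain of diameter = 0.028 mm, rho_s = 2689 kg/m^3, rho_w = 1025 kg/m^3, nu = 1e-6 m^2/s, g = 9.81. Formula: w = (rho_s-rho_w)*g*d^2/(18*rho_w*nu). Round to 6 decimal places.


w = (rho_s - rho_w) * g * d^2 / (18 * rho_w * nu)
d = 0.028 mm = 0.000028 m
rho_s - rho_w = 2689 - 1025 = 1664
Numerator = 1664 * 9.81 * (0.000028)^2 = 0.000012797891
Denominator = 18 * 1025 * 1e-6 = 0.018450
w = 0.000694 m/s

0.000694


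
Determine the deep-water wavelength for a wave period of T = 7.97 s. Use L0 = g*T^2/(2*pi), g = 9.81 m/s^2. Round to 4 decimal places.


L0 = g * T^2 / (2 * pi)
L0 = 9.81 * 7.97^2 / (2 * pi)
L0 = 9.81 * 63.5209 / 6.28319
L0 = 623.1400 / 6.28319
L0 = 99.1758 m

99.1758


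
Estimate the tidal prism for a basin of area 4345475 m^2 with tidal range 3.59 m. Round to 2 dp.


Tidal prism = Area * Tidal range
P = 4345475 * 3.59
P = 15600255.25 m^3

15600255.25


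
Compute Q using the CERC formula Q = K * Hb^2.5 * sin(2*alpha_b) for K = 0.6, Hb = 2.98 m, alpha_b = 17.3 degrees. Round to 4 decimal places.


Q = K * Hb^2.5 * sin(2 * alpha_b)
Hb^2.5 = 2.98^2.5 = 15.329947
sin(2 * 17.3) = sin(34.6) = 0.567844
Q = 0.6 * 15.329947 * 0.567844
Q = 5.2230 m^3/s

5.2230


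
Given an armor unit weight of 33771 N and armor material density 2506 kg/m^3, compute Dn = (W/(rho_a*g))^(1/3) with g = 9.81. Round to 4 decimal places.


V = W / (rho_a * g)
V = 33771 / (2506 * 9.81)
V = 33771 / 24583.86
V = 1.373706 m^3
Dn = V^(1/3) = 1.373706^(1/3)
Dn = 1.1116 m

1.1116
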